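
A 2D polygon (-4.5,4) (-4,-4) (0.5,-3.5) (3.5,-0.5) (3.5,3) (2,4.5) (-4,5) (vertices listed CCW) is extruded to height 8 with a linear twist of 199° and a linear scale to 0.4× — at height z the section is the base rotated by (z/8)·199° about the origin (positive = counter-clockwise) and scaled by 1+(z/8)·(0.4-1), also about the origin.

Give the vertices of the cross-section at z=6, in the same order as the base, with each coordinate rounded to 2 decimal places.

Cross-section at z=6: (1.00,-3.16) (3.02,0.77) (0.75,1.79) (-1.51,1.22) (-2.50,-0.43) (-2.21,-1.56) (0.48,-3.49)

t = z/height = 6/8 = 0.75
s = 1 + (scale-1)·z/height = 1 + (0.4-1)·6/8 = 0.550000
θ = twist·z/height = 199°·6/8 = 149.2500° = 2.604904 rad
cos θ = -0.859406, sin θ = 0.511293 (intermediates below are computed at full precision and shown rounded to 5 d.p.)
v1: (-4.5,4) → rotate → (1.82216,-5.73844) → ×s → (1.00219,-3.15614) → (1.00,-3.16)
v2: (-4,-4) → rotate → (5.48280,1.39245) → ×s → (3.01554,0.76585) → (3.02,0.77)
v3: (0.5,-3.5) → rotate → (1.35982,3.26357) → ×s → (0.74790,1.79496) → (0.75,1.79)
v4: (3.5,-0.5) → rotate → (-2.75228,2.21923) → ×s → (-1.51375,1.22058) → (-1.51,1.22)
v5: (3.5,3) → rotate → (-4.54180,-0.78869) → ×s → (-2.49799,-0.43378) → (-2.50,-0.43)
v6: (2,4.5) → rotate → (-4.01963,-2.84474) → ×s → (-2.21080,-1.56461) → (-2.21,-1.56)
v7: (-4,5) → rotate → (0.88116,-6.34220) → ×s → (0.48464,-3.48821) → (0.48,-3.49)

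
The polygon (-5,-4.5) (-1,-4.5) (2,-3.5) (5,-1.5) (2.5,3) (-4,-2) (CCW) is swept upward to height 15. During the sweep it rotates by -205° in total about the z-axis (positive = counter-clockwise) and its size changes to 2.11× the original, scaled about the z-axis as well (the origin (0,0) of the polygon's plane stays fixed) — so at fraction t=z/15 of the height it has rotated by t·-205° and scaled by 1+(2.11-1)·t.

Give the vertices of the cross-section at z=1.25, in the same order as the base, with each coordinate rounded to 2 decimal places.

t = z/height = 1.25/15 = 0.0833333
s = 1 + (scale-1)·z/height = 1 + (2.11-1)·1.25/15 = 1.092500
θ = twist·z/height = -205°·1.25/15 = -17.0833° = -0.298160 rad
cos θ = 0.955879, sin θ = -0.293762 (intermediates below are computed at full precision and shown rounded to 5 d.p.)
v1: (-5,-4.5) → rotate → (-6.10132,-2.83264) → ×s → (-6.66570,-3.09466) → (-6.67,-3.09)
v2: (-1,-4.5) → rotate → (-2.27781,-4.00769) → ×s → (-2.48851,-4.37840) → (-2.49,-4.38)
v3: (2,-3.5) → rotate → (0.88359,-3.93310) → ×s → (0.96532,-4.29691) → (0.97,-4.30)
v4: (5,-1.5) → rotate → (4.33875,-2.90263) → ×s → (4.74008,-3.17112) → (4.74,-3.17)
v5: (2.5,3) → rotate → (3.27098,2.13323) → ×s → (3.57355,2.33055) → (3.57,2.33)
v6: (-4,-2) → rotate → (-4.41104,-0.73671) → ×s → (-4.81906,-0.80485) → (-4.82,-0.80)

Cross-section at z=1.25: (-6.67,-3.09) (-2.49,-4.38) (0.97,-4.30) (4.74,-3.17) (3.57,2.33) (-4.82,-0.80)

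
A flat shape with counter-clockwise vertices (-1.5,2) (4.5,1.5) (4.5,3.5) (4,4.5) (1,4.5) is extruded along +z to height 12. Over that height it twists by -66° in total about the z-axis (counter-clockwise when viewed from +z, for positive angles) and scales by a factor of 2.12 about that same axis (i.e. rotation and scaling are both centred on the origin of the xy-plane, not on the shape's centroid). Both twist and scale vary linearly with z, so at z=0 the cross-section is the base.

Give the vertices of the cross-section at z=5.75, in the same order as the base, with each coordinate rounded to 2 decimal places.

Cross-section at z=5.75: (-0.35,3.83) (7.10,-1.66) (8.71,0.95) (8.86,2.67) (4.93,5.08)

t = z/height = 5.75/12 = 0.479167
s = 1 + (scale-1)·z/height = 1 + (2.12-1)·5.75/12 = 1.536667
θ = twist·z/height = -66°·5.75/12 = -31.6250° = -0.551960 rad
cos θ = 0.851498, sin θ = -0.524357 (intermediates below are computed at full precision and shown rounded to 5 d.p.)
v1: (-1.5,2) → rotate → (-0.22853,2.48953) → ×s → (-0.35118,3.82558) → (-0.35,3.83)
v2: (4.5,1.5) → rotate → (4.61828,-1.08236) → ×s → (7.09675,-1.66323) → (7.10,-1.66)
v3: (4.5,3.5) → rotate → (5.66699,0.62064) → ×s → (8.70828,0.95371) → (8.71,0.95)
v4: (4,4.5) → rotate → (5.76560,1.73431) → ×s → (8.85981,2.66506) → (8.86,2.67)
v5: (1,4.5) → rotate → (3.21111,3.30738) → ×s → (4.93440,5.08235) → (4.93,5.08)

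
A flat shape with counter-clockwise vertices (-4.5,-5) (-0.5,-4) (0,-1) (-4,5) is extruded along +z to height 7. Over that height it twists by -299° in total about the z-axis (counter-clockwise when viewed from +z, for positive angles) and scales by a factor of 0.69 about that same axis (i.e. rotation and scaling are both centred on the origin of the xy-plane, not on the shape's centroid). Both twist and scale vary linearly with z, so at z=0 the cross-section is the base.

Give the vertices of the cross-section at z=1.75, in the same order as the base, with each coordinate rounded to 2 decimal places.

Cross-section at z=1.75: (-5.54,2.79) (-3.68,-0.53) (-0.89,-0.24) (3.48,4.77)

t = z/height = 1.75/7 = 0.25
s = 1 + (scale-1)·z/height = 1 + (0.69-1)·1.75/7 = 0.922500
θ = twist·z/height = -299°·1.75/7 = -74.7500° = -1.304634 rad
cos θ = 0.263031, sin θ = -0.964787 (intermediates below are computed at full precision and shown rounded to 5 d.p.)
v1: (-4.5,-5) → rotate → (-6.00758,3.02639) → ×s → (-5.54199,2.79184) → (-5.54,2.79)
v2: (-0.5,-4) → rotate → (-3.99066,-0.56973) → ×s → (-3.68139,-0.52558) → (-3.68,-0.53)
v3: (0,-1) → rotate → (-0.96479,-0.26303) → ×s → (-0.89002,-0.24265) → (-0.89,-0.24)
v4: (-4,5) → rotate → (3.77181,5.17431) → ×s → (3.47950,4.77330) → (3.48,4.77)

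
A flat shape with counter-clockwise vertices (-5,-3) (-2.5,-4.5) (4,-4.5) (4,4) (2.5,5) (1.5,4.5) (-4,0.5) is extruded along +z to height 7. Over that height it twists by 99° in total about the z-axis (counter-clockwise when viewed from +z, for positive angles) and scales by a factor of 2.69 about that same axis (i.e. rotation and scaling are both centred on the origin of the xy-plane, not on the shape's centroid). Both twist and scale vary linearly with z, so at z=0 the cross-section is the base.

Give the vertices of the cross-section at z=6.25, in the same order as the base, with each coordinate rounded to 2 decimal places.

Cross-section at z=6.25: (7.17,-12.75) (11.11,-6.59) (11.57,9.72) (-9.75,10.31) (-12.36,6.62) (-11.18,4.08) (-1.54,-10.00)

t = z/height = 6.25/7 = 0.892857
s = 1 + (scale-1)·z/height = 1 + (2.69-1)·6.25/7 = 2.508929
θ = twist·z/height = 99°·6.25/7 = 88.3929° = 1.542746 rad
cos θ = 0.028046, sin θ = 0.999607 (intermediates below are computed at full precision and shown rounded to 5 d.p.)
v1: (-5,-3) → rotate → (2.85859,-5.08217) → ×s → (7.17199,-12.75081) → (7.17,-12.75)
v2: (-2.5,-4.5) → rotate → (4.42811,-2.62522) → ×s → (11.10982,-6.58650) → (11.11,-6.59)
v3: (4,-4.5) → rotate → (4.61041,3.87222) → ×s → (11.56720,9.71512) → (11.57,9.72)
v4: (4,4) → rotate → (-3.88624,4.11061) → ×s → (-9.75030,10.31323) → (-9.75,10.31)
v5: (2.5,5) → rotate → (-4.92792,2.63925) → ×s → (-12.36379,6.62168) → (-12.36,6.62)
v6: (1.5,4.5) → rotate → (-4.45616,1.62562) → ×s → (-11.18019,4.07856) → (-11.18,4.08)
v7: (-4,0.5) → rotate → (-0.61199,-3.98440) → ×s → (-1.53544,-9.99658) → (-1.54,-10.00)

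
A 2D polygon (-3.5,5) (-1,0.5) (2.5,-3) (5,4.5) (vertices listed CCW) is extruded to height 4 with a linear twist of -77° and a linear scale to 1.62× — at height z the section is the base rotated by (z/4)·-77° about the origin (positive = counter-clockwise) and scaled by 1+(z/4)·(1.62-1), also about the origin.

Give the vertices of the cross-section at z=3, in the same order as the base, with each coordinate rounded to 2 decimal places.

Cross-section at z=3: (3.46,8.25) (-0.16,1.63) (-1.76,-5.44) (9.48,-2.68)

t = z/height = 3/4 = 0.75
s = 1 + (scale-1)·z/height = 1 + (1.62-1)·3/4 = 1.465000
θ = twist·z/height = -77°·3/4 = -57.7500° = -1.007928 rad
cos θ = 0.533615, sin θ = -0.845728 (intermediates below are computed at full precision and shown rounded to 5 d.p.)
v1: (-3.5,5) → rotate → (2.36099,5.62812) → ×s → (3.45885,8.24520) → (3.46,8.25)
v2: (-1,0.5) → rotate → (-0.11075,1.11254) → ×s → (-0.16225,1.62986) → (-0.16,1.63)
v3: (2.5,-3) → rotate → (-1.20315,-3.71516) → ×s → (-1.76261,-5.44271) → (-1.76,-5.44)
v4: (5,4.5) → rotate → (6.47385,-1.82737) → ×s → (9.48419,-2.67710) → (9.48,-2.68)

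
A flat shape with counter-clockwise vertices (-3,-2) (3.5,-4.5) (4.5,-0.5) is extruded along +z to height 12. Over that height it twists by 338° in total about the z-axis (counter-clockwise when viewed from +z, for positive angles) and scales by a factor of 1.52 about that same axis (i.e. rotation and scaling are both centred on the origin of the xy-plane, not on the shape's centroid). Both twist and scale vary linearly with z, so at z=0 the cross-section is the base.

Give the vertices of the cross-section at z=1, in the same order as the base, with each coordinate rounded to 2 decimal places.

Cross-section at z=1: (-1.77,-3.32) (5.44,-2.42) (4.39,1.76)

t = z/height = 1/12 = 0.0833333
s = 1 + (scale-1)·z/height = 1 + (1.52-1)·1/12 = 1.043333
θ = twist·z/height = 338°·1/12 = 28.1667° = 0.491601 rad
cos θ = 0.881578, sin θ = 0.472038 (intermediates below are computed at full precision and shown rounded to 5 d.p.)
v1: (-3,-2) → rotate → (-1.70066,-3.17927) → ×s → (-1.77435,-3.31704) → (-1.77,-3.32)
v2: (3.5,-4.5) → rotate → (5.20969,-2.31497) → ×s → (5.43545,-2.41528) → (5.44,-2.42)
v3: (4.5,-0.5) → rotate → (4.20312,1.68338) → ×s → (4.38526,1.75633) → (4.39,1.76)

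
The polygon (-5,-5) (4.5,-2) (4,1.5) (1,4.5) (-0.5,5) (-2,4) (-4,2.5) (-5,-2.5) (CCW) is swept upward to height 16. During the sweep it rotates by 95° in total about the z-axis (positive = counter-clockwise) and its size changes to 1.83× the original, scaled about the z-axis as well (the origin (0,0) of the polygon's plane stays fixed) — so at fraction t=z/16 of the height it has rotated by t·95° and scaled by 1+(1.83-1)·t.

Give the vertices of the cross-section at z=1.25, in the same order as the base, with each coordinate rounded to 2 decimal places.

t = z/height = 1.25/16 = 0.078125
s = 1 + (scale-1)·z/height = 1 + (1.83-1)·1.25/16 = 1.064844
θ = twist·z/height = 95°·1.25/16 = 7.4219° = 0.129536 rad
cos θ = 0.991622, sin θ = 0.129174 (intermediates below are computed at full precision and shown rounded to 5 d.p.)
v1: (-5,-5) → rotate → (-4.31224,-5.60398) → ×s → (-4.59186,-5.96736) → (-4.59,-5.97)
v2: (4.5,-2) → rotate → (4.72065,-1.40196) → ×s → (5.02675,-1.49287) → (5.03,-1.49)
v3: (4,1.5) → rotate → (3.77273,2.00413) → ×s → (4.01736,2.13408) → (4.02,2.13)
v4: (1,4.5) → rotate → (0.41034,4.59147) → ×s → (0.43695,4.88920) → (0.44,4.89)
v5: (-0.5,5) → rotate → (-1.14168,4.89352) → ×s → (-1.21571,5.21084) → (-1.22,5.21)
v6: (-2,4) → rotate → (-2.49994,3.70814) → ×s → (-2.66205,3.94859) → (-2.66,3.95)
v7: (-4,2.5) → rotate → (-4.28942,1.96236) → ×s → (-4.56757,2.08960) → (-4.57,2.09)
v8: (-5,-2.5) → rotate → (-4.63517,-3.12493) → ×s → (-4.93574,-3.32756) → (-4.94,-3.33)

Cross-section at z=1.25: (-4.59,-5.97) (5.03,-1.49) (4.02,2.13) (0.44,4.89) (-1.22,5.21) (-2.66,3.95) (-4.57,2.09) (-4.94,-3.33)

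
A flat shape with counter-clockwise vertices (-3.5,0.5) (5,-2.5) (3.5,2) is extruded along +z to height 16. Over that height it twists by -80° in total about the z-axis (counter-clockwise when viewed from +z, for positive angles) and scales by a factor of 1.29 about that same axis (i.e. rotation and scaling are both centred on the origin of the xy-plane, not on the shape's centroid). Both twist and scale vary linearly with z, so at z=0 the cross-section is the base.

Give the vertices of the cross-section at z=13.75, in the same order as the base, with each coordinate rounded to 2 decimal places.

Cross-section at z=13.75: (-1.00,4.30) (-0.65,-6.95) (3.91,-3.17)

t = z/height = 13.75/16 = 0.859375
s = 1 + (scale-1)·z/height = 1 + (1.29-1)·13.75/16 = 1.249219
θ = twist·z/height = -80°·13.75/16 = -68.7500° = -1.199914 rad
cos θ = 0.362438, sin θ = -0.932008 (intermediates below are computed at full precision and shown rounded to 5 d.p.)
v1: (-3.5,0.5) → rotate → (-0.80253,3.44325) → ×s → (-1.00253,4.30137) → (-1.00,4.30)
v2: (5,-2.5) → rotate → (-0.51783,-5.56613) → ×s → (-0.64688,-6.95332) → (-0.65,-6.95)
v3: (3.5,2) → rotate → (3.13255,-2.53715) → ×s → (3.91324,-3.16946) → (3.91,-3.17)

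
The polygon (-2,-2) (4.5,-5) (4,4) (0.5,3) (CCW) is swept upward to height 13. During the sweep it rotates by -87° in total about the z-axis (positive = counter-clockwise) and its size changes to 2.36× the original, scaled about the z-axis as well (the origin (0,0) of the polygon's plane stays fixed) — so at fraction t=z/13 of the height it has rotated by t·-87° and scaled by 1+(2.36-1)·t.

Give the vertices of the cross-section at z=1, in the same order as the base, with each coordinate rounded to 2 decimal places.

Cross-section at z=1: (-2.45,-1.94) (4.29,-6.06) (4.90,3.87) (0.93,3.23)

t = z/height = 1/13 = 0.0769231
s = 1 + (scale-1)·z/height = 1 + (2.36-1)·1/13 = 1.104615
θ = twist·z/height = -87°·1/13 = -6.6923° = -0.116803 rad
cos θ = 0.993186, sin θ = -0.116537 (intermediates below are computed at full precision and shown rounded to 5 d.p.)
v1: (-2,-2) → rotate → (-2.21945,-1.75330) → ×s → (-2.45164,-1.93672) → (-2.45,-1.94)
v2: (4.5,-5) → rotate → (3.88665,-5.49035) → ×s → (4.29325,-6.06472) → (4.29,-6.06)
v3: (4,4) → rotate → (4.43889,3.50660) → ×s → (4.90327,3.87344) → (4.90,3.87)
v4: (0.5,3) → rotate → (0.84621,2.92129) → ×s → (0.93473,3.22690) → (0.93,3.23)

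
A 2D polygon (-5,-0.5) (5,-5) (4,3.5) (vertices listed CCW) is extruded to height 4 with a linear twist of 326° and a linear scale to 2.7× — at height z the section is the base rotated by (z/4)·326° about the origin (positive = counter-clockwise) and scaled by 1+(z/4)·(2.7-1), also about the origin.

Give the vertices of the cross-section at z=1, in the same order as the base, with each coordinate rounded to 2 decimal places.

Cross-section at z=1: (-0.35,-7.15) (8.10,5.99) (-4.09,6.37)

t = z/height = 1/4 = 0.25
s = 1 + (scale-1)·z/height = 1 + (2.7-1)·1/4 = 1.425000
θ = twist·z/height = 326°·1/4 = 81.5000° = 1.422443 rad
cos θ = 0.147809, sin θ = 0.989016 (intermediates below are computed at full precision and shown rounded to 5 d.p.)
v1: (-5,-0.5) → rotate → (-0.24454,-5.01898) → ×s → (-0.34847,-7.15205) → (-0.35,-7.15)
v2: (5,-5) → rotate → (5.68413,4.20603) → ×s → (8.09988,5.99360) → (8.10,5.99)
v3: (4,3.5) → rotate → (-2.87032,4.47340) → ×s → (-4.09020,6.37459) → (-4.09,6.37)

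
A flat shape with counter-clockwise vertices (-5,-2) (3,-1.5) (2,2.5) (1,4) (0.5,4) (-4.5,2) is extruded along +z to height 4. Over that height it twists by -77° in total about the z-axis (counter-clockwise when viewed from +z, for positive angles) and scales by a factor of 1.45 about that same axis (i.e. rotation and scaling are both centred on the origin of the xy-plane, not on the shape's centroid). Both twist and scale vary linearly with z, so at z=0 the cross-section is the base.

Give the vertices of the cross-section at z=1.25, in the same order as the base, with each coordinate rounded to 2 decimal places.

t = z/height = 1.25/4 = 0.3125
s = 1 + (scale-1)·z/height = 1 + (1.45-1)·1.25/4 = 1.140625
θ = twist·z/height = -77°·1.25/4 = -24.0625° = -0.419970 rad
cos θ = 0.913101, sin θ = -0.407733 (intermediates below are computed at full precision and shown rounded to 5 d.p.)
v1: (-5,-2) → rotate → (-5.38097,0.21246) → ×s → (-6.13767,0.24234) → (-6.14,0.24)
v2: (3,-1.5) → rotate → (2.12770,-2.59285) → ×s → (2.42691,-2.95747) → (2.43,-2.96)
v3: (2,2.5) → rotate → (2.84553,1.46729) → ×s → (3.24569,1.67362) → (3.25,1.67)
v4: (1,4) → rotate → (2.54403,3.24467) → ×s → (2.90179,3.70095) → (2.90,3.70)
v5: (0.5,4) → rotate → (2.08748,3.44854) → ×s → (2.38103,3.93349) → (2.38,3.93)
v6: (-4.5,2) → rotate → (-3.29349,3.66100) → ×s → (-3.75664,4.17583) → (-3.76,4.18)

Cross-section at z=1.25: (-6.14,0.24) (2.43,-2.96) (3.25,1.67) (2.90,3.70) (2.38,3.93) (-3.76,4.18)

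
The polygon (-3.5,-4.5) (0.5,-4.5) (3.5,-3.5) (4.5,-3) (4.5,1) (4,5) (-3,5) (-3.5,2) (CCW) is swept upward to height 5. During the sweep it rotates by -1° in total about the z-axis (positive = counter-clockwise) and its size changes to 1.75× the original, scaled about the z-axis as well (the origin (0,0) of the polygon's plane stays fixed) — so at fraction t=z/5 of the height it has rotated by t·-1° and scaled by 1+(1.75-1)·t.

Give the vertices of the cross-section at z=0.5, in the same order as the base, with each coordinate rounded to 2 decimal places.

t = z/height = 0.5/5 = 0.1
s = 1 + (scale-1)·z/height = 1 + (1.75-1)·0.5/5 = 1.075000
θ = twist·z/height = -1°·0.5/5 = -0.1000° = -0.001745 rad
cos θ = 0.999998, sin θ = -0.001745 (intermediates below are computed at full precision and shown rounded to 5 d.p.)
v1: (-3.5,-4.5) → rotate → (-3.50785,-4.49388) → ×s → (-3.77094,-4.83093) → (-3.77,-4.83)
v2: (0.5,-4.5) → rotate → (0.49215,-4.50087) → ×s → (0.52906,-4.83843) → (0.53,-4.84)
v3: (3.5,-3.5) → rotate → (3.49389,-3.50610) → ×s → (3.75593,-3.76906) → (3.76,-3.77)
v4: (4.5,-3) → rotate → (4.49476,-3.00785) → ×s → (4.83186,-3.23344) → (4.83,-3.23)
v5: (4.5,1) → rotate → (4.50174,0.99214) → ×s → (4.83937,1.06656) → (4.84,1.07)
v6: (4,5) → rotate → (4.00872,4.99301) → ×s → (4.30937,5.36749) → (4.31,5.37)
v7: (-3,5) → rotate → (-2.99127,5.00523) → ×s → (-3.21561,5.38062) → (-3.22,5.38)
v8: (-3.5,2) → rotate → (-3.49650,2.00611) → ×s → (-3.75874,2.15656) → (-3.76,2.16)

Cross-section at z=0.5: (-3.77,-4.83) (0.53,-4.84) (3.76,-3.77) (4.83,-3.23) (4.84,1.07) (4.31,5.37) (-3.22,5.38) (-3.76,2.16)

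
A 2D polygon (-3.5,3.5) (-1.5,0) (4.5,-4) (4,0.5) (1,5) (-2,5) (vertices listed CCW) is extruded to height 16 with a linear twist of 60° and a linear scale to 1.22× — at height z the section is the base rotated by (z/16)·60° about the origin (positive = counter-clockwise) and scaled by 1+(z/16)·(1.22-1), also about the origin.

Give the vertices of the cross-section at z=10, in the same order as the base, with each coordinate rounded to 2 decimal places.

t = z/height = 10/16 = 0.625
s = 1 + (scale-1)·z/height = 1 + (1.22-1)·10/16 = 1.137500
θ = twist·z/height = 60°·10/16 = 37.5000° = 0.654498 rad
cos θ = 0.793353, sin θ = 0.608761 (intermediates below are computed at full precision and shown rounded to 5 d.p.)
v1: (-3.5,3.5) → rotate → (-4.90740,0.64607) → ×s → (-5.58217,0.73491) → (-5.58,0.73)
v2: (-1.5,0) → rotate → (-1.19003,-0.91314) → ×s → (-1.35366,-1.03870) → (-1.35,-1.04)
v3: (4.5,-4) → rotate → (6.00514,-0.43399) → ×s → (6.83084,-0.49366) → (6.83,-0.49)
v4: (4,0.5) → rotate → (2.86903,2.83172) → ×s → (3.26352,3.22108) → (3.26,3.22)
v5: (1,5) → rotate → (-2.25045,4.57553) → ×s → (-2.55989,5.20466) → (-2.56,5.20)
v6: (-2,5) → rotate → (-4.63051,2.74924) → ×s → (-5.26721,3.12726) → (-5.27,3.13)

Cross-section at z=10: (-5.58,0.73) (-1.35,-1.04) (6.83,-0.49) (3.26,3.22) (-2.56,5.20) (-5.27,3.13)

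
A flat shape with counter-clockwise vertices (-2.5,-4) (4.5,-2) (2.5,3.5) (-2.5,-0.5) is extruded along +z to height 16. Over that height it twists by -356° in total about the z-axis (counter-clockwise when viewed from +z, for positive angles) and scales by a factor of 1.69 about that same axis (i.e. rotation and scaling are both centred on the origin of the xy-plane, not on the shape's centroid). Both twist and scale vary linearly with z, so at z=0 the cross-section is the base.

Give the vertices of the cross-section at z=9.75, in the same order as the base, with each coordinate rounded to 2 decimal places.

t = z/height = 9.75/16 = 0.609375
s = 1 + (scale-1)·z/height = 1 + (1.69-1)·9.75/16 = 1.420469
θ = twist·z/height = -356°·9.75/16 = -216.9375° = -3.786274 rad
cos θ = -0.799292, sin θ = 0.600943 (intermediates below are computed at full precision and shown rounded to 5 d.p.)
v1: (-2.5,-4) → rotate → (4.40200,1.69481) → ×s → (6.25291,2.40742) → (6.25,2.41)
v2: (4.5,-2) → rotate → (-2.39492,4.30283) → ×s → (-3.40192,6.11203) → (-3.40,6.11)
v3: (2.5,3.5) → rotate → (-4.10153,-1.29516) → ×s → (-5.82610,-1.83974) → (-5.83,-1.84)
v4: (-2.5,-0.5) → rotate → (2.29870,-1.10271) → ×s → (3.26523,-1.56637) → (3.27,-1.57)

Cross-section at z=9.75: (6.25,2.41) (-3.40,6.11) (-5.83,-1.84) (3.27,-1.57)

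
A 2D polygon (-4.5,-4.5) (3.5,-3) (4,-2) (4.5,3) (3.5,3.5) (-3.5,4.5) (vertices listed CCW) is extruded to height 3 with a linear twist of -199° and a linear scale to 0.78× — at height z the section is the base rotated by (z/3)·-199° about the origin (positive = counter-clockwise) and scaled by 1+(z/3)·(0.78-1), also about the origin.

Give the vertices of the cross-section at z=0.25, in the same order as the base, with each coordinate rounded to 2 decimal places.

t = z/height = 0.25/3 = 0.0833333
s = 1 + (scale-1)·z/height = 1 + (0.78-1)·0.25/3 = 0.981667
θ = twist·z/height = -199°·0.25/3 = -16.5833° = -0.289434 rad
cos θ = 0.958406, sin θ = -0.285410 (intermediates below are computed at full precision and shown rounded to 5 d.p.)
v1: (-4.5,-4.5) → rotate → (-5.59717,-3.02848) → ×s → (-5.49455,-2.97296) → (-5.49,-2.97)
v2: (3.5,-3) → rotate → (2.49819,-3.87415) → ×s → (2.45239,-3.80312) → (2.45,-3.80)
v3: (4,-2) → rotate → (3.26280,-3.05845) → ×s → (3.20299,-3.00238) → (3.20,-3.00)
v4: (4.5,3) → rotate → (5.16905,1.59087) → ×s → (5.07429,1.56171) → (5.07,1.56)
v5: (3.5,3.5) → rotate → (4.35335,2.35549) → ×s → (4.27354,2.31230) → (4.27,2.31)
v6: (-3.5,4.5) → rotate → (-2.07008,5.31176) → ×s → (-2.03213,5.21438) → (-2.03,5.21)

Cross-section at z=0.25: (-5.49,-2.97) (2.45,-3.80) (3.20,-3.00) (5.07,1.56) (4.27,2.31) (-2.03,5.21)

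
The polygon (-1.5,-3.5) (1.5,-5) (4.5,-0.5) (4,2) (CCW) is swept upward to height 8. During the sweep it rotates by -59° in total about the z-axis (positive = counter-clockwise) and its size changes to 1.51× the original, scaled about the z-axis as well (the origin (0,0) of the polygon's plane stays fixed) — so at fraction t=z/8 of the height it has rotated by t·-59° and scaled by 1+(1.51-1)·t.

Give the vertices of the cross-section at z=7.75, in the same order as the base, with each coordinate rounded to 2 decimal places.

Cross-section at z=7.75: (-5.61,-0.95) (-5.06,-5.93) (3.02,-6.05) (5.75,-3.40)

t = z/height = 7.75/8 = 0.96875
s = 1 + (scale-1)·z/height = 1 + (1.51-1)·7.75/8 = 1.494063
θ = twist·z/height = -59°·7.75/8 = -57.1563° = -0.997565 rad
cos θ = 0.542350, sin θ = -0.840153 (intermediates below are computed at full precision and shown rounded to 5 d.p.)
v1: (-1.5,-3.5) → rotate → (-3.75406,-0.63800) → ×s → (-5.60880,-0.95321) → (-5.61,-0.95)
v2: (1.5,-5) → rotate → (-3.38724,-3.97198) → ×s → (-5.06075,-5.93438) → (-5.06,-5.93)
v3: (4.5,-0.5) → rotate → (2.02050,-4.05186) → ×s → (3.01875,-6.05374) → (3.02,-6.05)
v4: (4,2) → rotate → (3.84971,-2.27591) → ×s → (5.75170,-3.40035) → (5.75,-3.40)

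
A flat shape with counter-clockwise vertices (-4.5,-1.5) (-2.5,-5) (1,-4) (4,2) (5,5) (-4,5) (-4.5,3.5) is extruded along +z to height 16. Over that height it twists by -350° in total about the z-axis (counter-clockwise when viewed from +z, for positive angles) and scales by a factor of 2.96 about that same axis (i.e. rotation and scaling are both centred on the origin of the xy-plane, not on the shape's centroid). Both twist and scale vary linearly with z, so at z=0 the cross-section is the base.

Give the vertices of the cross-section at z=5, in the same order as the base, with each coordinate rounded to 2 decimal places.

t = z/height = 5/16 = 0.3125
s = 1 + (scale-1)·z/height = 1 + (2.96-1)·5/16 = 1.612500
θ = twist·z/height = -350°·5/16 = -109.3750° = -1.908954 rad
cos θ = -0.331750, sin θ = -0.943368 (intermediates below are computed at full precision and shown rounded to 5 d.p.)
v1: (-4.5,-1.5) → rotate → (0.07782,4.74278) → ×s → (0.12549,7.64773) → (0.13,7.65)
v2: (-2.5,-5) → rotate → (-3.88746,4.01717) → ×s → (-6.26854,6.47768) → (-6.27,6.48)
v3: (1,-4) → rotate → (-4.10522,0.38363) → ×s → (-6.61967,0.61860) → (-6.62,0.62)
v4: (4,2) → rotate → (0.55974,-4.43697) → ×s → (0.90258,-7.15461) → (0.90,-7.15)
v5: (5,5) → rotate → (3.05809,-6.37559) → ×s → (4.93117,-10.28063) → (4.93,-10.28)
v6: (-4,5) → rotate → (6.04384,2.11472) → ×s → (9.74569,3.40999) → (9.75,3.41)
v7: (-4.5,3.5) → rotate → (4.79466,3.08403) → ×s → (7.73139,4.97300) → (7.73,4.97)

Cross-section at z=5: (0.13,7.65) (-6.27,6.48) (-6.62,0.62) (0.90,-7.15) (4.93,-10.28) (9.75,3.41) (7.73,4.97)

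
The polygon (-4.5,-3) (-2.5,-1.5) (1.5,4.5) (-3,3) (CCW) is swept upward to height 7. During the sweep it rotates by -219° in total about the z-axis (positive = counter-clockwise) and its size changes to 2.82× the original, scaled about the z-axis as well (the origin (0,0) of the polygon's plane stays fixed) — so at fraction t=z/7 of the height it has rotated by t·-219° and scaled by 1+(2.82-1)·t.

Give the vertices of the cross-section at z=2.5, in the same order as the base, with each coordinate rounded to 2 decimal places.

Cross-section at z=2.5: (-6.36,6.26) (-3.27,3.53) (7.77,-0.91) (3.83,5.86)

t = z/height = 2.5/7 = 0.357143
s = 1 + (scale-1)·z/height = 1 + (2.82-1)·2.5/7 = 1.650000
θ = twist·z/height = -219°·2.5/7 = -78.2143° = -1.365097 rad
cos θ = 0.204252, sin θ = -0.978918 (intermediates below are computed at full precision and shown rounded to 5 d.p.)
v1: (-4.5,-3) → rotate → (-3.85589,3.79238) → ×s → (-6.36222,6.25742) → (-6.36,6.26)
v2: (-2.5,-1.5) → rotate → (-1.97901,2.14092) → ×s → (-3.26536,3.53251) → (-3.27,3.53)
v3: (1.5,4.5) → rotate → (4.71151,-0.54924) → ×s → (7.77399,-0.90625) → (7.77,-0.91)
v4: (-3,3) → rotate → (2.32400,3.54951) → ×s → (3.83460,5.85669) → (3.83,5.86)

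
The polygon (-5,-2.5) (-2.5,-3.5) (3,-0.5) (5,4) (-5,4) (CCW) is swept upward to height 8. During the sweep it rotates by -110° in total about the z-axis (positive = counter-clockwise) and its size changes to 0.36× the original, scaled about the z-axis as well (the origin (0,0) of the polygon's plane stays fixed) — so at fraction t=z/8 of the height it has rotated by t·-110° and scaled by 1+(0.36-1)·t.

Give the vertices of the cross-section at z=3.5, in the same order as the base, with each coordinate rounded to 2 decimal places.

t = z/height = 3.5/8 = 0.4375
s = 1 + (scale-1)·z/height = 1 + (0.36-1)·3.5/8 = 0.720000
θ = twist·z/height = -110°·3.5/8 = -48.1250° = -0.839940 rad
cos θ = 0.667508, sin θ = -0.744603 (intermediates below are computed at full precision and shown rounded to 5 d.p.)
v1: (-5,-2.5) → rotate → (-5.19905,2.05425) → ×s → (-3.74331,1.47906) → (-3.74,1.48)
v2: (-2.5,-3.5) → rotate → (-4.27488,-0.47477) → ×s → (-3.07791,-0.34183) → (-3.08,-0.34)
v3: (3,-0.5) → rotate → (1.63022,-2.56756) → ×s → (1.17376,-1.84864) → (1.17,-1.85)
v4: (5,4) → rotate → (6.31595,-1.05298) → ×s → (4.54748,-0.75815) → (4.55,-0.76)
v5: (-5,4) → rotate → (-0.35913,6.39305) → ×s → (-0.25857,4.60299) → (-0.26,4.60)

Cross-section at z=3.5: (-3.74,1.48) (-3.08,-0.34) (1.17,-1.85) (4.55,-0.76) (-0.26,4.60)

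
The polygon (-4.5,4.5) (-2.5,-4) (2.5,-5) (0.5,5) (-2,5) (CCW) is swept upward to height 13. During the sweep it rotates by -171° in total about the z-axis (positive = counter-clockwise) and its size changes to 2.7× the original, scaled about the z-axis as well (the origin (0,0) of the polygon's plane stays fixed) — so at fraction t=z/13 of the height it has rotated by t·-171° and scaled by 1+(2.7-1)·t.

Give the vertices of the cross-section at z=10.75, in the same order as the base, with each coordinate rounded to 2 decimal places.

t = z/height = 10.75/13 = 0.826923
s = 1 + (scale-1)·z/height = 1 + (2.7-1)·10.75/13 = 2.405769
θ = twist·z/height = -171°·10.75/13 = -141.4038° = -2.467963 rad
cos θ = -0.781562, sin θ = -0.623827 (intermediates below are computed at full precision and shown rounded to 5 d.p.)
v1: (-4.5,4.5) → rotate → (6.32425,-0.70981) → ×s → (15.21469,-1.70764) → (15.21,-1.71)
v2: (-2.5,-4) → rotate → (-0.54140,4.68582) → ×s → (-1.30249,11.27299) → (-1.30,11.27)
v3: (2.5,-5) → rotate → (-5.07304,2.34824) → ×s → (-12.20457,5.64933) → (-12.20,5.65)
v4: (0.5,5) → rotate → (2.72835,-4.21973) → ×s → (6.56379,-10.15169) → (6.56,-10.15)
v5: (-2,5) → rotate → (4.68226,-2.66016) → ×s → (11.26444,-6.39973) → (11.26,-6.40)

Cross-section at z=10.75: (15.21,-1.71) (-1.30,11.27) (-12.20,5.65) (6.56,-10.15) (11.26,-6.40)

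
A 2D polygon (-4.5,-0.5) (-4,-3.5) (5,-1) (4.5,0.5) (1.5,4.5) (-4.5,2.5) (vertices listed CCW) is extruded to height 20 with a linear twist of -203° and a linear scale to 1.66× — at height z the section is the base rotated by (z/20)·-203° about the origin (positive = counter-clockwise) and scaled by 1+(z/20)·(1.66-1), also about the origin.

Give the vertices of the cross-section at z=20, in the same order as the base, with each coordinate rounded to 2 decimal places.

t = z/height = 20/20 = 1
s = 1 + (scale-1)·z/height = 1 + (1.66-1)·20/20 = 1.660000
θ = twist·z/height = -203°·20/20 = -203.0000° = -3.543018 rad
cos θ = -0.920505, sin θ = 0.390731 (intermediates below are computed at full precision and shown rounded to 5 d.p.)
v1: (-4.5,-0.5) → rotate → (4.33764,-1.29804) → ×s → (7.20048,-2.15474) → (7.20,-2.15)
v2: (-4,-3.5) → rotate → (5.04958,1.65884) → ×s → (8.38230,2.75368) → (8.38,2.75)
v3: (5,-1) → rotate → (-4.21179,2.87416) → ×s → (-6.99158,4.77111) → (-6.99,4.77)
v4: (4.5,0.5) → rotate → (-4.33764,1.29804) → ×s → (-7.20048,2.15474) → (-7.20,2.15)
v5: (1.5,4.5) → rotate → (-3.13905,-3.55618) → ×s → (-5.21082,-5.90325) → (-5.21,-5.90)
v6: (-4.5,2.5) → rotate → (3.16544,-4.05955) → ×s → (5.25464,-6.73886) → (5.25,-6.74)

Cross-section at z=20: (7.20,-2.15) (8.38,2.75) (-6.99,4.77) (-7.20,2.15) (-5.21,-5.90) (5.25,-6.74)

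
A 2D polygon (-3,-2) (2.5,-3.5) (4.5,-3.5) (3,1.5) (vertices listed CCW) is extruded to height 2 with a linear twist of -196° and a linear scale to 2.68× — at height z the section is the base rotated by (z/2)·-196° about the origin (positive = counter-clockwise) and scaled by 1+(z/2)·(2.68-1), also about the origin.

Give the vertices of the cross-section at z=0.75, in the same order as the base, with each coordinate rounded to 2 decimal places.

Cross-section at z=0.75: (-4.51,3.76) (-4.31,-5.53) (-3.39,-8.65) (3.73,-3.99)

t = z/height = 0.75/2 = 0.375
s = 1 + (scale-1)·z/height = 1 + (2.68-1)·0.75/2 = 1.630000
θ = twist·z/height = -196°·0.75/2 = -73.5000° = -1.282817 rad
cos θ = 0.284015, sin θ = -0.958820 (intermediates below are computed at full precision and shown rounded to 5 d.p.)
v1: (-3,-2) → rotate → (-2.76969,2.30843) → ×s → (-4.51459,3.76274) → (-4.51,3.76)
v2: (2.5,-3.5) → rotate → (-2.64583,-3.39110) → ×s → (-4.31270,-5.52750) → (-4.31,-5.53)
v3: (4.5,-3.5) → rotate → (-2.07780,-5.30874) → ×s → (-3.38681,-8.65325) → (-3.39,-8.65)
v4: (3,1.5) → rotate → (2.29028,-2.45044) → ×s → (3.73315,-3.99421) → (3.73,-3.99)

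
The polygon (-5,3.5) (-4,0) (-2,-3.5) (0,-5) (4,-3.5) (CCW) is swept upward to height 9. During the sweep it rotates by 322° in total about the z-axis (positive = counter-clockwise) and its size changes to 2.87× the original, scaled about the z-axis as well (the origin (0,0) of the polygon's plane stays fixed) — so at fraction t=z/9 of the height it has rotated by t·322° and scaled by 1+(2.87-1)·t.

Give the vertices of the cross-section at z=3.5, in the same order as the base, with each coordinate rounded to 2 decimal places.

Cross-section at z=3.5: (0.04,-10.54) (3.98,-5.64) (6.93,0.66) (7.06,4.98) (0.95,9.13)

t = z/height = 3.5/9 = 0.388889
s = 1 + (scale-1)·z/height = 1 + (2.87-1)·3.5/9 = 1.727222
θ = twist·z/height = 322°·3.5/9 = 125.2222° = 2.185540 rad
cos θ = -0.576749, sin θ = 0.816921 (intermediates below are computed at full precision and shown rounded to 5 d.p.)
v1: (-5,3.5) → rotate → (0.02452,-6.10323) → ×s → (0.04235,-10.54163) → (0.04,-10.54)
v2: (-4,0) → rotate → (2.30700,-3.26769) → ×s → (3.98470,-5.64402) → (3.98,-5.64)
v3: (-2,-3.5) → rotate → (4.01272,0.38478) → ×s → (6.93086,0.66460) → (6.93,0.66)
v4: (0,-5) → rotate → (4.08461,2.88375) → ×s → (7.05502,4.98087) → (7.06,4.98)
v5: (4,-3.5) → rotate → (0.55223,5.28631) → ×s → (0.95382,9.13063) → (0.95,9.13)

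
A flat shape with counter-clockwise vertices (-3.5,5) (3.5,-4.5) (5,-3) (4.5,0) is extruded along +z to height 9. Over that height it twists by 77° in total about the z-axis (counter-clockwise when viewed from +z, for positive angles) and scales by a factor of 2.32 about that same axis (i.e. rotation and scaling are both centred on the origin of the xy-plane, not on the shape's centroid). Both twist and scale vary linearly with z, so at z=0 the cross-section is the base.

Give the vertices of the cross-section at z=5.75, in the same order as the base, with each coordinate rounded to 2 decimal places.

t = z/height = 5.75/9 = 0.638889
s = 1 + (scale-1)·z/height = 1 + (2.32-1)·5.75/9 = 1.843333
θ = twist·z/height = 77°·5.75/9 = 49.1944° = 0.858605 rad
cos θ = 0.653494, sin θ = 0.756932 (intermediates below are computed at full precision and shown rounded to 5 d.p.)
v1: (-3.5,5) → rotate → (-6.07189,0.61821) → ×s → (-11.19251,1.13957) → (-11.19,1.14)
v2: (3.5,-4.5) → rotate → (5.69342,-0.29146) → ×s → (10.49487,-0.53726) → (10.49,-0.54)
v3: (5,-3) → rotate → (5.53827,1.82418) → ×s → (10.20887,3.36257) → (10.21,3.36)
v4: (4.5,0) → rotate → (2.94072,3.40619) → ×s → (5.42073,6.27875) → (5.42,6.28)

Cross-section at z=5.75: (-11.19,1.14) (10.49,-0.54) (10.21,3.36) (5.42,6.28)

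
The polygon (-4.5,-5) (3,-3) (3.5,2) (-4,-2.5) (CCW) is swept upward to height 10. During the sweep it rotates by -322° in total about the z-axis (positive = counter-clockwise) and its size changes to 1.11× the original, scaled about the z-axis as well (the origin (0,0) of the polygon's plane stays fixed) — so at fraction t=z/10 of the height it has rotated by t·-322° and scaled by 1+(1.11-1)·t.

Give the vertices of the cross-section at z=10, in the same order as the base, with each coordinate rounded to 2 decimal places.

Cross-section at z=10: (-0.52,-7.45) (4.67,-0.57) (1.69,4.14) (-1.79,-4.92)

t = z/height = 10/10 = 1
s = 1 + (scale-1)·z/height = 1 + (1.11-1)·10/10 = 1.110000
θ = twist·z/height = -322°·10/10 = -322.0000° = -5.619960 rad
cos θ = 0.788011, sin θ = 0.615661 (intermediates below are computed at full precision and shown rounded to 5 d.p.)
v1: (-4.5,-5) → rotate → (-0.46774,-6.71053) → ×s → (-0.51919,-7.44869) → (-0.52,-7.45)
v2: (3,-3) → rotate → (4.21102,-0.51705) → ×s → (4.67423,-0.57392) → (4.67,-0.57)
v3: (3.5,2) → rotate → (1.52671,3.73084) → ×s → (1.69465,4.14123) → (1.69,4.14)
v4: (-4,-2.5) → rotate → (-1.61289,-4.43267) → ×s → (-1.79031,-4.92027) → (-1.79,-4.92)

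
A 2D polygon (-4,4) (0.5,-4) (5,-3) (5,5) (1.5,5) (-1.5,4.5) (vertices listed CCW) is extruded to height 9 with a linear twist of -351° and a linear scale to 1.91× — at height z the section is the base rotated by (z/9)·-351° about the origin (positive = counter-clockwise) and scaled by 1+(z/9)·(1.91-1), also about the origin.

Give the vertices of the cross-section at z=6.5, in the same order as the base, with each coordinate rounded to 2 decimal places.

t = z/height = 6.5/9 = 0.722222
s = 1 + (scale-1)·z/height = 1 + (1.91-1)·6.5/9 = 1.657222
θ = twist·z/height = -351°·6.5/9 = -253.5000° = -4.424410 rad
cos θ = -0.284015, sin θ = 0.958820 (intermediates below are computed at full precision and shown rounded to 5 d.p.)
v1: (-4,4) → rotate → (-2.69922,-4.97134) → ×s → (-4.47320,-8.23862) → (-4.47,-8.24)
v2: (0.5,-4) → rotate → (3.69327,1.61547) → ×s → (6.12057,2.67719) → (6.12,2.68)
v3: (5,-3) → rotate → (1.45638,5.64614) → ×s → (2.41355,9.35692) → (2.41,9.36)
v4: (5,5) → rotate → (-6.21418,3.37402) → ×s → (-10.29827,5.59150) → (-10.30,5.59)
v5: (1.5,5) → rotate → (-5.22012,0.01815) → ×s → (-8.65090,0.03008) → (-8.65,0.03)
v6: (-1.5,4.5) → rotate → (-3.88867,-2.71630) → ×s → (-6.44438,-4.50151) → (-6.44,-4.50)

Cross-section at z=6.5: (-4.47,-8.24) (6.12,2.68) (2.41,9.36) (-10.30,5.59) (-8.65,0.03) (-6.44,-4.50)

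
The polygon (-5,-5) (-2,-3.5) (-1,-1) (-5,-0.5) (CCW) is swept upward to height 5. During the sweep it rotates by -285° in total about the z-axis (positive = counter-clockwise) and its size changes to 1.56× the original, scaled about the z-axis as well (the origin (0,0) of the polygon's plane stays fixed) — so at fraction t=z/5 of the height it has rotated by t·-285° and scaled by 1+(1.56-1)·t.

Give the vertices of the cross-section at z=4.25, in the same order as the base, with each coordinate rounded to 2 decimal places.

Cross-section at z=4.25: (9.97,-3.09) (5.95,-0.21) (1.99,-0.62) (4.09,-6.19)

t = z/height = 4.25/5 = 0.85
s = 1 + (scale-1)·z/height = 1 + (1.56-1)·4.25/5 = 1.476000
θ = twist·z/height = -285°·4.25/5 = -242.2500° = -4.228060 rad
cos θ = -0.465615, sin θ = 0.884988 (intermediates below are computed at full precision and shown rounded to 5 d.p.)
v1: (-5,-5) → rotate → (6.75301,-2.09687) → ×s → (9.96744,-3.09497) → (9.97,-3.09)
v2: (-2,-3.5) → rotate → (4.02869,-0.14032) → ×s → (5.94634,-0.20712) → (5.95,-0.21)
v3: (-1,-1) → rotate → (1.35060,-0.41937) → ×s → (1.99349,-0.61899) → (1.99,-0.62)
v4: (-5,-0.5) → rotate → (2.77057,-4.19213) → ×s → (4.08936,-6.18759) → (4.09,-6.19)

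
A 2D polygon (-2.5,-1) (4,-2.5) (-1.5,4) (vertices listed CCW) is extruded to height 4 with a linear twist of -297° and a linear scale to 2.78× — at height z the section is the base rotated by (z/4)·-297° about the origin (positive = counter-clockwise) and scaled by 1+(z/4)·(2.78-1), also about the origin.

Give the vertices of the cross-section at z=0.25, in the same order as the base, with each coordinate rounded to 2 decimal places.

Cross-section at z=0.25: (-2.99,-0.17) (3.33,-4.05) (-0.17,4.74)

t = z/height = 0.25/4 = 0.0625
s = 1 + (scale-1)·z/height = 1 + (2.78-1)·0.25/4 = 1.111250
θ = twist·z/height = -297°·0.25/4 = -18.5625° = -0.323977 rad
cos θ = 0.947977, sin θ = -0.318339 (intermediates below are computed at full precision and shown rounded to 5 d.p.)
v1: (-2.5,-1) → rotate → (-2.68828,-0.15213) → ×s → (-2.98735,-0.16905) → (-2.99,-0.17)
v2: (4,-2.5) → rotate → (2.99606,-3.64330) → ×s → (3.32937,-4.04862) → (3.33,-4.05)
v3: (-1.5,4) → rotate → (-0.14861,4.26942) → ×s → (-0.16514,4.74439) → (-0.17,4.74)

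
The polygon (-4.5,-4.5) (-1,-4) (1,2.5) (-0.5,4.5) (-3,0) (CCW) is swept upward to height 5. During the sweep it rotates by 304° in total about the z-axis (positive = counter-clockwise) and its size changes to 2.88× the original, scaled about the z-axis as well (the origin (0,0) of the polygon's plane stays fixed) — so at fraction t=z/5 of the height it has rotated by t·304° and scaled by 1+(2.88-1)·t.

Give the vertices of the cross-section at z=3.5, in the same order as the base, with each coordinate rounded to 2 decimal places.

Cross-section at z=3.5: (3.11,14.41) (-3.07,9.04) (1.19,-6.12) (6.62,-8.13) (5.84,3.76)

t = z/height = 3.5/5 = 0.7
s = 1 + (scale-1)·z/height = 1 + (2.88-1)·3.5/5 = 2.316000
θ = twist·z/height = 304°·3.5/5 = 212.8000° = 3.714061 rad
cos θ = -0.840567, sin θ = -0.541708 (intermediates below are computed at full precision and shown rounded to 5 d.p.)
v1: (-4.5,-4.5) → rotate → (1.34486,6.22024) → ×s → (3.11470,14.40607) → (3.11,14.41)
v2: (-1,-4) → rotate → (-1.32627,3.90397) → ×s → (-3.07163,9.04161) → (-3.07,9.04)
v3: (1,2.5) → rotate → (0.51370,-2.64312) → ×s → (1.18974,-6.12148) → (1.19,-6.12)
v4: (-0.5,4.5) → rotate → (2.85797,-3.51170) → ×s → (6.61906,-8.13309) → (6.62,-8.13)
v5: (-3,0) → rotate → (2.52170,1.62512) → ×s → (5.84026,3.76379) → (5.84,3.76)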